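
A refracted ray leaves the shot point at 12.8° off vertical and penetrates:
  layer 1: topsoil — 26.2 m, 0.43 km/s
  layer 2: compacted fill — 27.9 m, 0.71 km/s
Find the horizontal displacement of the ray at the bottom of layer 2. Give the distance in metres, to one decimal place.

16.9 m

Ray parameter p = sin 12.8° / 0.43 km/s = 5.1523e-01 s/km.
Layer 1: θ = 12.80°; offset = 26.2·tan 12.80° = 5.952 m.
Layer 2: sin θ = p·0.71 = 0.3658 → θ = 21.46°; offset = 27.9·tan 21.46° = 10.966 m.
Total horizontal offset = 16.919 m.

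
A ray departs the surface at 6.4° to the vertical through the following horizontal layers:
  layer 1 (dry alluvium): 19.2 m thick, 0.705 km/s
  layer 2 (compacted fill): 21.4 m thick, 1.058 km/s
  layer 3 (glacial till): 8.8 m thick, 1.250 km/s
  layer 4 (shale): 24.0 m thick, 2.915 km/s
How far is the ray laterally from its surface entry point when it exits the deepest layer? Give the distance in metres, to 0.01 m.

20.02 m

Apply Snell's law at each interface; in layer i the horizontal offset is hᵢ·tan θᵢ.
Layer 1: θ = 6.40°; offset = 19.2·tan 6.40° = 2.1536 m.
Layer 2: sin θ = 1.058·sin 6.4°/0.705 = 0.1673, θ = 9.63°; offset = 21.4·tan 9.63° = 3.6310 m.
Layer 3: sin θ = 1.250·sin 6.4°/0.705 = 0.1976, θ = 11.40°; offset = 8.8·tan 11.40° = 1.7742 m.
Layer 4: sin θ = 2.915·sin 6.4°/0.705 = 0.4609, θ = 27.44°; offset = 24.0·tan 27.44° = 12.4643 m.
Σ offsets = 20.0232 m.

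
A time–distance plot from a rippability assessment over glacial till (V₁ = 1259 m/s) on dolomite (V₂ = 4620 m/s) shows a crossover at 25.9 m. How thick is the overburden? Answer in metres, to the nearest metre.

h = (x_cross/2)·√((V₂−V₁)/(V₂+V₁)).
(V₂−V₁)/(V₂+V₁) = (4620−1259)/(4620+1259) = 0.5717; √ = 0.7561.
h = (25.9/2)·0.7561 = 9.79 m.

10 m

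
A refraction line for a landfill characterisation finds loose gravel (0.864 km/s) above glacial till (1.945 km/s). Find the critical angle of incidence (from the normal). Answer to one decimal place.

26.4°

At critical incidence the refracted ray runs along the interface (θ₂ = 90°), so sin θ_c = V₁/V₂.
θ_c = arcsin(0.864/1.945) = arcsin 0.4442 = 26.37°.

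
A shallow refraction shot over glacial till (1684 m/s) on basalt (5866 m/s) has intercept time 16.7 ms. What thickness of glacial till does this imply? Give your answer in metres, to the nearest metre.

θ_c = arcsin(1684/5866) = 16.68°; cos θ_c = 0.9579.
tᵢ = 2h cos θ_c/V₁ ⇒ h = tᵢ·V₁/(2 cos θ_c) = 0.0167·1684/(2·0.9579) = 14.68 m.

15 m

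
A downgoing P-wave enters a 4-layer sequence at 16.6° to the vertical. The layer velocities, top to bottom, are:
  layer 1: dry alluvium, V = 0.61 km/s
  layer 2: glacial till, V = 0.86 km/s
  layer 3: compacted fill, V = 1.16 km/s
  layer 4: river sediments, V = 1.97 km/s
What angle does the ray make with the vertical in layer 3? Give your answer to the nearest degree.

Ray parameter p = sin 16.6° / 0.61 = 4.6834e-01 s/km.
sin θ_3 = p·V_3 = 4.6834e-01 × 1.16 = 0.5433.
θ_3 = 32.91° from the vertical.

33°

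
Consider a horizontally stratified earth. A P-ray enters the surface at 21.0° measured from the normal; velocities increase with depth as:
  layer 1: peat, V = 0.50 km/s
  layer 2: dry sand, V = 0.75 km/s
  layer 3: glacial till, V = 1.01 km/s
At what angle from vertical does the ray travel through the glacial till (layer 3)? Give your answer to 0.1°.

46.4°

Snell's law across each interface conserves sin θ / V, so sin θ_3 = V_3·sin θ₁/V₁.
sin θ_3 = 1.01 × sin 21.0° / 0.50 = 0.7239.
θ_3 = arcsin 0.7239 = 46.38°.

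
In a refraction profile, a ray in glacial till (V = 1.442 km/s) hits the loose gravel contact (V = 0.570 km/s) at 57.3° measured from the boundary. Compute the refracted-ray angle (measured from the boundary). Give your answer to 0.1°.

77.7°

Angle from the normal: 90° − 57.3° = 32.7°.
sin θ₁/V₁ = sin θ₂/V₂ ⇒ sin θ₂ = 0.570·sin 32.7°/1.442 = 0.570·0.5402/1.442 = 0.2135.
θ₂ = arcsin 0.2135 = 12.33° from the normal.
From the interface: 90° − 12.33° = 77.67°.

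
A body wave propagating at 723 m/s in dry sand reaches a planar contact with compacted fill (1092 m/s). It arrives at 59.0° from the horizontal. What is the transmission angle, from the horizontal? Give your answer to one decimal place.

Angle from the normal: 90° − 59.0° = 31.0°.
sin θ₁/V₁ = sin θ₂/V₂ ⇒ sin θ₂ = 1092·sin 31.0°/723 = 1092·0.5150/723 = 0.7779.
θ₂ = arcsin 0.7779 = 51.07° from the normal.
From the interface: 90° − 51.07° = 38.93°.

38.9°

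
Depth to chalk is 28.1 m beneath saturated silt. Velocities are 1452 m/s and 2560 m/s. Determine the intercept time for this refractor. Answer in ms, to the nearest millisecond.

θ_c = arcsin(V₁/V₂) = arcsin(1452/2560) = 34.55°; cos θ_c = 0.8236.
tᵢ = 2h·cos θ_c / V₁ = 2·28.1·0.8236 / 1452 = 0.03188 s.

32 ms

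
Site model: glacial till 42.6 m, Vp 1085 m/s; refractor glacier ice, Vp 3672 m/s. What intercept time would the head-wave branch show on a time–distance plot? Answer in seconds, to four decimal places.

θ_c = arcsin(V₁/V₂) = arcsin(1085/3672) = 17.19°; cos θ_c = 0.9553.
tᵢ = 2h·cos θ_c / V₁ = 2·42.6·0.9553 / 1085 = 0.07502 s.

0.0750 s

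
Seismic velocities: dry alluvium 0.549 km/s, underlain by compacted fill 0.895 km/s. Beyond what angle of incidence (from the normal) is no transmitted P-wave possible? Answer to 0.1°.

37.8°

Critical incidence: sin θ_c = V₁/V₂ = 0.549/0.895 = 0.6134.
θ_c = arcsin 0.6134 = 37.84°.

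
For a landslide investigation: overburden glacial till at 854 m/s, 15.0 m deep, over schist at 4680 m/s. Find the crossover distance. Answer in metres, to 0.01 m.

x_cross = 2h·√((V₂+V₁)/(V₂−V₁)).
(V₂+V₁)/(V₂−V₁) = (4680+854)/(4680−854) = 1.4464; √ = 1.2027.
x_cross = 2·15.0·1.2027 = 36.08 m.

36.08 m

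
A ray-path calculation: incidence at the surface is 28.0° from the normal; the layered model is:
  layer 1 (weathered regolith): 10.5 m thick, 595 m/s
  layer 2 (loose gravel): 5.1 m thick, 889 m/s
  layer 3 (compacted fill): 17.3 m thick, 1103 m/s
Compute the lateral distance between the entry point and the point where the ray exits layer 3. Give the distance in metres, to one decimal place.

41.2 m

Apply Snell's law at each interface; in layer i the horizontal offset is hᵢ·tan θᵢ.
Layer 1: θ = 28.00°; offset = 10.5·tan 28.00° = 5.583 m.
Layer 2: sin θ = 889·sin 28.0°/595 = 0.7014, θ = 44.54°; offset = 5.1·tan 44.54° = 5.019 m.
Layer 3: sin θ = 1103·sin 28.0°/595 = 0.8703, θ = 60.49°; offset = 17.3·tan 60.49° = 30.569 m.
Σ offsets = 41.172 m.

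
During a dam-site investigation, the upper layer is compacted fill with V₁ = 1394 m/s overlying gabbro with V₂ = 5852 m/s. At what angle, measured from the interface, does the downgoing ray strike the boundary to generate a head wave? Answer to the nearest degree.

76°

Critical incidence: sin θ_c = V₁/V₂ = 1394/5852 = 0.2382.
θ_c = arcsin 0.2382 = 13.78°.
Measured from the interface: 90° − 13.78° = 76.22°.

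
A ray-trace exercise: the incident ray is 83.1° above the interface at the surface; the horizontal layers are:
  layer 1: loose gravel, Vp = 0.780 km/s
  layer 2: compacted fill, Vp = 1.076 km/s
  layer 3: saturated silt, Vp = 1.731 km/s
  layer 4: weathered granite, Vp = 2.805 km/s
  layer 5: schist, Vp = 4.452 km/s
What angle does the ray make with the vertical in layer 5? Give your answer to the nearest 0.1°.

43.3°

From the normal: θ₁ = 90° − 83.1° = 6.9°.
Ray parameter p = sin 6.9° / 0.780 = 1.5402e-01 s/km.
sin θ_5 = p·V_5 = 1.5402e-01 × 4.452 = 0.6857.
θ_5 = 43.29° from the vertical.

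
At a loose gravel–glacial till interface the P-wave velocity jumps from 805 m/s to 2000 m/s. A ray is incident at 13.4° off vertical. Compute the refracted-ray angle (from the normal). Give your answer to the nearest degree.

35°

Snell's law: sin θ₂ = (V₂/V₁)·sin θ₁ = (2000/805)·sin 13.4° = 0.5758.
θ₂ = sin⁻¹(0.5758) = 35.15° (from vertical).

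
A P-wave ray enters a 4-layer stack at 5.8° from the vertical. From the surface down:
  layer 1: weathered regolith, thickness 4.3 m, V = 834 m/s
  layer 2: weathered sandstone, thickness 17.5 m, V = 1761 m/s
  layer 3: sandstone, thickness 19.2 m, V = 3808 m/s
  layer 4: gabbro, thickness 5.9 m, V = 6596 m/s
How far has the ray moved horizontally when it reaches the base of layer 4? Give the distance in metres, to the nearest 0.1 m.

22.1 m

Ray parameter p = sin 5.8° / 834 m/s = 1.2117e-04 s/m.
Layer 1: θ = 5.80°; offset = 4.3·tan 5.80° = 0.437 m.
Layer 2: sin θ = p·1761 = 0.2134 → θ = 12.32°; offset = 17.5·tan 12.32° = 3.822 m.
Layer 3: sin θ = p·3808 = 0.4614 → θ = 27.48°; offset = 19.2·tan 27.48° = 9.986 m.
Layer 4: sin θ = p·6596 = 0.7992 → θ = 53.06°; offset = 5.9·tan 53.06° = 7.846 m.
Total horizontal offset = 22.091 m.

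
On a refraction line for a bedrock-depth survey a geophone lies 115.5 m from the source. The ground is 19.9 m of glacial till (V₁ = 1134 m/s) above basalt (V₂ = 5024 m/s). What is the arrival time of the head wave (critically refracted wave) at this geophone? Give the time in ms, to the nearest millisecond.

t = x/V₂ + 2h·√(V₂²−V₁²)/(V₁V₂).
√(V₂²−V₁²) = √(5024²−1134²) = 4894.3 m/s; delay term = 2·19.9·4894.3/(1134·5024) = 0.03419 s.
t = 115.5/5024 + 0.03419 = 0.05718 s.

57 ms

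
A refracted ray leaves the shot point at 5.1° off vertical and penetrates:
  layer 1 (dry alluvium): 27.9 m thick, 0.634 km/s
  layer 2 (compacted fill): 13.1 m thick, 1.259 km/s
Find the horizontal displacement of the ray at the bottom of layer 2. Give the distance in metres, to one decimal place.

Ray parameter p = sin 5.1° / 0.634 km/s = 1.4021e-01 s/km.
Layer 1: θ = 5.10°; offset = 27.9·tan 5.10° = 2.490 m.
Layer 2: sin θ = p·1.259 = 0.1765 → θ = 10.17°; offset = 13.1·tan 10.17° = 2.349 m.
Σ offsets = 4.839 m.

4.8 m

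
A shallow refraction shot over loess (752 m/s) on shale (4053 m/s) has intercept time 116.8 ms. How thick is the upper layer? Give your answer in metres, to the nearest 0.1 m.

h = tᵢ·V₁·V₂ / (2·√(V₂²−V₁²)).
√(V₂²−V₁²) = √(4053² − 752²) = 3982.6 m/s.
h = 0.1168 s × 752 × 4053 / (2 × 3982.6) = 44.69 m.

44.7 m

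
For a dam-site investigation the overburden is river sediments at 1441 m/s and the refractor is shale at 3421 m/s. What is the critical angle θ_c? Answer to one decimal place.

Critical incidence: sin θ_c = V₁/V₂ = 1441/3421 = 0.4212.
θ_c = arcsin 0.4212 = 24.91°.

24.9°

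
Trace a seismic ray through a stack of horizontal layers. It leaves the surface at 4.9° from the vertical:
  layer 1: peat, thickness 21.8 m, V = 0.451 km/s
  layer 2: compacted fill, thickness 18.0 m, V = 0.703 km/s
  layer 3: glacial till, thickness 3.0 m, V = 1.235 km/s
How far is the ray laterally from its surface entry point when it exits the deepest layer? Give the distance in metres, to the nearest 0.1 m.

p = sin θ₁/V₁ = sin 4.9°/0.451 = 1.8939e-01 s/km is conserved through the stack.
Layer 1: θ = 4.90°; offset = 21.8·tan 4.90° = 1.869 m.
Layer 2: sin θ = p·0.703 = 0.1331 → θ = 7.65°; offset = 18.0·tan 7.65° = 2.418 m.
Layer 3: sin θ = p·1.235 = 0.2339 → θ = 13.53°; offset = 3.0·tan 13.53° = 0.722 m.
Σ offsets = 5.009 m.

5.0 m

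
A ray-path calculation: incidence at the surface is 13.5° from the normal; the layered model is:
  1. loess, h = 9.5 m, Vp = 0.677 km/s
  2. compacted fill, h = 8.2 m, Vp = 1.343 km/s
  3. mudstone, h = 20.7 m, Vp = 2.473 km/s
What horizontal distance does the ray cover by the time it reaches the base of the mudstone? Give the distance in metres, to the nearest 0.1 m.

Ray parameter p = sin 13.5° / 0.677 km/s = 3.4482e-01 s/km.
Layer 1: θ = 13.50°; offset = 9.5·tan 13.50° = 2.281 m.
Layer 2: sin θ = p·1.343 = 0.4631 → θ = 27.59°; offset = 8.2·tan 27.59° = 4.285 m.
Layer 3: sin θ = p·2.473 = 0.8527 → θ = 58.51°; offset = 20.7·tan 58.51° = 33.795 m.
Total horizontal offset = 40.360 m.

40.4 m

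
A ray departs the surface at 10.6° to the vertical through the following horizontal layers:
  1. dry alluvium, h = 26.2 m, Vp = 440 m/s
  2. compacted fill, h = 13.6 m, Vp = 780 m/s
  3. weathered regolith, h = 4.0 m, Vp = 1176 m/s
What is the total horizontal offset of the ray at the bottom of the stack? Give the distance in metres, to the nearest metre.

12 m

Apply Snell's law at each interface; in layer i the horizontal offset is hᵢ·tan θᵢ.
Layer 1: θ = 10.60°; offset = 26.2·tan 10.60° = 4.903 m.
Layer 2: sin θ = 780·sin 10.6°/440 = 0.3261, θ = 19.03°; offset = 13.6·tan 19.03° = 4.691 m.
Layer 3: sin θ = 1176·sin 10.6°/440 = 0.4917, θ = 29.45°; offset = 4.0·tan 29.45° = 2.258 m.
Total horizontal offset = 11.853 m.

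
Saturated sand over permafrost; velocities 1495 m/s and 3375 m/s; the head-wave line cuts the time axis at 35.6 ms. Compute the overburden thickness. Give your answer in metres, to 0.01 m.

29.68 m

θ_c = arcsin(1495/3375) = 26.29°; cos θ_c = 0.8965.
tᵢ = 2h cos θ_c/V₁ ⇒ h = tᵢ·V₁/(2 cos θ_c) = 0.0356·1495/(2·0.8965) = 29.68 m.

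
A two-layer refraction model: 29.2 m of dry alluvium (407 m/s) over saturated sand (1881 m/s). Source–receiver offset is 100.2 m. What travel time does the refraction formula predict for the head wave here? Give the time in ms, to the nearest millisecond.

θ_c = arcsin(V₁/V₂) = arcsin(407/1881) = 12.50°, cos θ_c = 0.9763.
Intercept time tᵢ = 2h cos θ_c / V₁ = 2·29.2·0.9763/407 = 0.14009 s.
t = x/V₂ + tᵢ = 100.2/1881 + 0.14009 = 0.19336 s.

193 ms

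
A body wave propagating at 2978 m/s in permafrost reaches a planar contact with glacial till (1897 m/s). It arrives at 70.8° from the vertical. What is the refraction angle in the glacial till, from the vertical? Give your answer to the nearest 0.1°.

sin θ₁/V₁ = sin θ₂/V₂ ⇒ sin θ₂ = 1897·sin 70.8°/2978 = 1897·0.9444/2978 = 0.6016.
θ₂ = sin⁻¹(0.6016) = 36.98° (from vertical).

37.0°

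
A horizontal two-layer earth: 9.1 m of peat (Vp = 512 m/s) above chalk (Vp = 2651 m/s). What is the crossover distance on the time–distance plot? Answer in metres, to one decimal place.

22.1 m

x_cross = 2h·√((V₂+V₁)/(V₂−V₁)).
(V₂+V₁)/(V₂−V₁) = (2651+512)/(2651−512) = 1.4787; √ = 1.2160.
x_cross = 2·9.1·1.2160 = 22.13 m.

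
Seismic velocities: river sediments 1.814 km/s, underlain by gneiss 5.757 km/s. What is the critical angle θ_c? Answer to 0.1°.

18.4°

Critical incidence: sin θ_c = V₁/V₂ = 1.814/5.757 = 0.3151.
θ_c = arcsin 0.3151 = 18.37°.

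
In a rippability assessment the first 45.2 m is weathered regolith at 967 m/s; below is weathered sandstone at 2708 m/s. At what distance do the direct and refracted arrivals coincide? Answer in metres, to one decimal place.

x_cross = 2h·√((V₂+V₁)/(V₂−V₁)).
(V₂+V₁)/(V₂−V₁) = (2708+967)/(2708−967) = 2.1109; √ = 1.4529.
x_cross = 2·45.2·1.4529 = 131.34 m.

131.3 m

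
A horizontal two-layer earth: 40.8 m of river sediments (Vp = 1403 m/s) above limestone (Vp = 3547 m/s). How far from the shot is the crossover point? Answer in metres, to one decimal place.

θ_c = arcsin(1403/3547) = 23.30°, so cos θ_c = 0.9184 and tᵢ = 2h cos θ_c/V₁ = 0.0534 s.
At crossover x/V₁ = x/V₂ + tᵢ ⇒ x = tᵢ/(1/V₁ − 1/V₂) = 0.05342/(7.1276e-04 − 2.8193e-04) = 123.99 m.

124.0 m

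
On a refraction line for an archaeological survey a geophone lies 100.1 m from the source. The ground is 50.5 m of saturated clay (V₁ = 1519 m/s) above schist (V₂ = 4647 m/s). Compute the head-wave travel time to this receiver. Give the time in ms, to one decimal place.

84.4 ms

θ_c = arcsin(V₁/V₂) = arcsin(1519/4647) = 19.08°, cos θ_c = 0.9451.
Intercept time tᵢ = 2h cos θ_c / V₁ = 2·50.5·0.9451/1519 = 0.06284 s.
t = x/V₂ + tᵢ = 100.1/4647 + 0.06284 = 0.08438 s.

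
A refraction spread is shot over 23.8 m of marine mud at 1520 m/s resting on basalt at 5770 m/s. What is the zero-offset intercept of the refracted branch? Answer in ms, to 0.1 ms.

30.2 ms

θ_c = arcsin(V₁/V₂) = arcsin(1520/5770) = 15.27°; cos θ_c = 0.9647.
tᵢ = 2h·cos θ_c / V₁ = 2·23.8·0.9647 / 1520 = 0.03021 s.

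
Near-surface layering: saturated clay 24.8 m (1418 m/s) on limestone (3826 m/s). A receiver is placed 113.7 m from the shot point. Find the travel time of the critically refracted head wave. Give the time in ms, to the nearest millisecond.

62 ms

θ_c = arcsin(V₁/V₂) = arcsin(1418/3826) = 21.75°, cos θ_c = 0.9288.
Intercept time tᵢ = 2h cos θ_c / V₁ = 2·24.8·0.9288/1418 = 0.03249 s.
t = x/V₂ + tᵢ = 113.7/3826 + 0.03249 = 0.06221 s.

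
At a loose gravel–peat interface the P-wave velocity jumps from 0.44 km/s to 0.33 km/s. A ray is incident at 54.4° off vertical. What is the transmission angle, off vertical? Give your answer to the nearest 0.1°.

37.6°

Snell's law: sin θ₂ = (V₂/V₁)·sin θ₁ = (0.33/0.44)·sin 54.4° = 0.6098.
θ₂ = arcsin 0.6098 = 37.58° from the normal.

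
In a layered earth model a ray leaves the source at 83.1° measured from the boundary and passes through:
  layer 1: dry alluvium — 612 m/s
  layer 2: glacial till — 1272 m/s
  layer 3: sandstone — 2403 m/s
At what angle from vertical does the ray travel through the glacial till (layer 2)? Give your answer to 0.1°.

From the normal: θ₁ = 90° − 83.1° = 6.9°.
Ray parameter p = sin 6.9° / 612 = 1.9630e-04 s/m.
sin θ_2 = p·V_2 = 1.9630e-04 × 1272 = 0.2497.
θ_2 = 14.46° from the vertical.

14.5°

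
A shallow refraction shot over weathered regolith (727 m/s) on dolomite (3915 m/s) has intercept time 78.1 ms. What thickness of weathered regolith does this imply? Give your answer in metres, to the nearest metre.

29 m

θ_c = arcsin(727/3915) = 10.70°; cos θ_c = 0.9826.
tᵢ = 2h cos θ_c/V₁ ⇒ h = tᵢ·V₁/(2 cos θ_c) = 0.0781·727/(2·0.9826) = 28.89 m.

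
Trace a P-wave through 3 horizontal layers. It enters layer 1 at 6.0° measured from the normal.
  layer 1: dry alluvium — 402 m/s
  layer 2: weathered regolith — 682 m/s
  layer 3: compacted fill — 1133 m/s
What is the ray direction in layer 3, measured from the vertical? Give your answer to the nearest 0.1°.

Snell's law across each interface conserves sin θ / V, so sin θ_3 = V_3·sin θ₁/V₁.
sin θ_3 = 1133 × sin 6.0° / 402 = 0.2946.
θ_3 = arcsin 0.2946 = 17.13°.

17.1°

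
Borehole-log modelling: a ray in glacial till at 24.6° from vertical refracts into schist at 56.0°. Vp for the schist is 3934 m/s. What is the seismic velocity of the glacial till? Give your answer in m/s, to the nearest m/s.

Snell's law: sin 24.6°/V₁ = sin 56.0°/V₂.
V₁ = V₂·sin 24.6°/sin 56.0° = 3934 × 0.5021 = 1975.36 m/s.

1975 m/s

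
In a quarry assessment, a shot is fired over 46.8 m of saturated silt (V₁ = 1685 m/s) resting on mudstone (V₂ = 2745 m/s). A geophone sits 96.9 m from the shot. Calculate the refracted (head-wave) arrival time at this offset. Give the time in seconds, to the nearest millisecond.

0.079 s

t = x/V₂ + 2h·√(V₂²−V₁²)/(V₁V₂).
√(V₂²−V₁²) = √(2745²−1685²) = 2167.0 m/s; delay term = 2·46.8·2167.0/(1685·2745) = 0.04385 s.
t = 96.9/2745 + 0.04385 = 0.07915 s.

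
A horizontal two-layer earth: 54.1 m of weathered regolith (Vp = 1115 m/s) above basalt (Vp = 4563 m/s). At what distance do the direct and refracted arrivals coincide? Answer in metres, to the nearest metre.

θ_c = arcsin(1115/4563) = 14.14°, so cos θ_c = 0.9697 and tᵢ = 2h cos θ_c/V₁ = 0.0941 s.
At crossover x/V₁ = x/V₂ + tᵢ ⇒ x = tᵢ/(1/V₁ − 1/V₂) = 0.09410/(8.9686e-04 − 2.1915e-04) = 138.85 m.

139 m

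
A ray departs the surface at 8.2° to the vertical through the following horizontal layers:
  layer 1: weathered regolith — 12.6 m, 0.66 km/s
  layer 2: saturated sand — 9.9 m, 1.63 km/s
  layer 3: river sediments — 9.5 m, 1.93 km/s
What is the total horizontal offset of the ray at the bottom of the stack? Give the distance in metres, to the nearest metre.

p = sin θ₁/V₁ = sin 8.2°/0.66 = 2.1610e-01 s/km is conserved through the stack.
Layer 1: θ = 8.20°; offset = 12.6·tan 8.20° = 1.816 m.
Layer 2: sin θ = p·1.63 = 0.3523 → θ = 20.63°; offset = 9.9·tan 20.63° = 3.726 m.
Layer 3: sin θ = p·1.93 = 0.4171 → θ = 24.65°; offset = 9.5·tan 24.65° = 4.360 m.
Summing the layer offsets gives 9.901 m.

10 m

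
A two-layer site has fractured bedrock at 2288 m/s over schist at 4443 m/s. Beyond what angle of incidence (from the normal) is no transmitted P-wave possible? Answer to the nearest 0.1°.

31.0°

At critical incidence the refracted ray runs along the interface (θ₂ = 90°), so sin θ_c = V₁/V₂.
θ_c = arcsin(2288/4443) = arcsin 0.5150 = 31.00°.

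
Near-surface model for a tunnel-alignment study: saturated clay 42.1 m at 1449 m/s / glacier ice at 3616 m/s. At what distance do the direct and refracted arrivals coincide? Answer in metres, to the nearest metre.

θ_c = arcsin(1449/3616) = 23.62°, so cos θ_c = 0.9162 and tᵢ = 2h cos θ_c/V₁ = 0.0532 s.
At crossover x/V₁ = x/V₂ + tᵢ ⇒ x = tᵢ/(1/V₁ − 1/V₂) = 0.05324/(6.9013e-04 − 2.7655e-04) = 128.73 m.

129 m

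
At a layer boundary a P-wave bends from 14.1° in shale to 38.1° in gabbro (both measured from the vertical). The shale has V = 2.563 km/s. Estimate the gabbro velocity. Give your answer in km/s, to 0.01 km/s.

Snell's law: sin 14.1°/V₁ = sin 38.1°/V₂.
V₂ = V₁·sin 38.1°/sin 14.1° = 2.563 × 2.5328 = 6.49 km/s.

6.49 km/s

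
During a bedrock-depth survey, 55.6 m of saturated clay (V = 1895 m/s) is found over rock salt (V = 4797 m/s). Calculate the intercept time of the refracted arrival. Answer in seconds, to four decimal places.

0.0539 s

tᵢ = 2h·√(V₂²−V₁²)/(V₁V₂).
√(V₂²−V₁²) = √(4797²−1895²) = 4406.8 m/s.
tᵢ = 2·55.6·4406.8/(1895·4797) = 0.05391 s.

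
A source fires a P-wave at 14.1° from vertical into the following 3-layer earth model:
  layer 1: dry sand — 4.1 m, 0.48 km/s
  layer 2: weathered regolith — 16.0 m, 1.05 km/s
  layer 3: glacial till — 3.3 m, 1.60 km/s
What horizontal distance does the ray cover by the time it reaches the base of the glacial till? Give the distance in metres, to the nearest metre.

16 m

p = sin θ₁/V₁ = sin 14.1°/0.48 = 5.0753e-01 s/km is conserved through the stack.
Layer 1: θ = 14.10°; offset = 4.1·tan 14.10° = 1.030 m.
Layer 2: sin θ = p·1.05 = 0.5329 → θ = 32.20°; offset = 16.0·tan 32.20° = 10.077 m.
Layer 3: sin θ = p·1.60 = 0.8121 → θ = 54.30°; offset = 3.3·tan 54.30° = 4.592 m.
Σ offsets = 15.698 m.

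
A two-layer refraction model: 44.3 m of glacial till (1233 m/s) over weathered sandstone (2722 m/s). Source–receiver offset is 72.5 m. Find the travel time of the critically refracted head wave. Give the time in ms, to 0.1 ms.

t = x/V₂ + 2h·√(V₂²−V₁²)/(V₁V₂).
√(V₂²−V₁²) = √(2722²−1233²) = 2426.7 m/s; delay term = 2·44.3·2426.7/(1233·2722) = 0.06406 s.
t = 72.5/2722 + 0.06406 = 0.09070 s.

90.7 ms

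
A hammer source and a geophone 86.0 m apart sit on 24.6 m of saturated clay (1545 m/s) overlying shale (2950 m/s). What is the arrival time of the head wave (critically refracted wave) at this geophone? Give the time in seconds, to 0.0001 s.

θ_c = arcsin(V₁/V₂) = arcsin(1545/2950) = 31.58°, cos θ_c = 0.8519.
Intercept time tᵢ = 2h cos θ_c / V₁ = 2·24.6·0.8519/1545 = 0.02713 s.
t = x/V₂ + tᵢ = 86.0/2950 + 0.02713 = 0.05628 s.

0.0563 s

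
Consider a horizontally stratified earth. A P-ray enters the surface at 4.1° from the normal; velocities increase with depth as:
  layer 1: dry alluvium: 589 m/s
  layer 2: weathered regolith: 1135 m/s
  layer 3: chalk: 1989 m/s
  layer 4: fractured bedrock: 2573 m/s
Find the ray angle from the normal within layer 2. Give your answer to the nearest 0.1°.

Snell's law across each interface conserves sin θ / V, so sin θ_2 = V_2·sin θ₁/V₁.
sin θ_2 = 1135 × sin 4.1° / 589 = 0.1378.
θ_2 = arcsin 0.1378 = 7.92°.

7.9°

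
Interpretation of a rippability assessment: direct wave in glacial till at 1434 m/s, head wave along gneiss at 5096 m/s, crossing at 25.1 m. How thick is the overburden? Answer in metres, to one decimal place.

9.4 m

x_cross = 2h·√((V₂+V₁)/(V₂−V₁)) → h = x_cross / (2·√((V₂+V₁)/(V₂−V₁))).
√((V₂+V₁)/(V₂−V₁)) = √((5096+1434)/(5096−1434)) = 1.3354.
h = 25.1 / (2·1.3354) = 9.40 m.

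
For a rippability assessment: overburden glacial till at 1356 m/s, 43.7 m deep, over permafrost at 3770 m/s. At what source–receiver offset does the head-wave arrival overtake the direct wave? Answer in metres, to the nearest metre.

x_cross = 2h·√((V₂+V₁)/(V₂−V₁)).
(V₂+V₁)/(V₂−V₁) = (3770+1356)/(3770−1356) = 2.1234; √ = 1.4572.
x_cross = 2·43.7·1.4572 = 127.36 m.

127 m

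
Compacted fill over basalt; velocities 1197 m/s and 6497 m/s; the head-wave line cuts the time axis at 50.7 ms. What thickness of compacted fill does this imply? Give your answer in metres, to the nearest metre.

31 m

h = tᵢ·V₁·V₂ / (2·√(V₂²−V₁²)).
√(V₂²−V₁²) = √(6497² − 1197²) = 6385.8 m/s.
h = 0.0507 s × 1197 × 6497 / (2 × 6385.8) = 30.87 m.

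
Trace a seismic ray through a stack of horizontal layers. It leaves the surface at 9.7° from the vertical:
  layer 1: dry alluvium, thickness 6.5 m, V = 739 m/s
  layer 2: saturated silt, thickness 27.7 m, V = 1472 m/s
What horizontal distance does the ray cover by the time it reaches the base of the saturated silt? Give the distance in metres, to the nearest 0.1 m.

p = sin θ₁/V₁ = sin 9.7°/739 = 2.2800e-04 s/m is conserved through the stack.
Layer 1: θ = 9.70°; offset = 6.5·tan 9.70° = 1.111 m.
Layer 2: sin θ = p·1472 = 0.3356 → θ = 19.61°; offset = 27.7·tan 19.61° = 9.869 m.
Σ offsets = 10.980 m.

11.0 m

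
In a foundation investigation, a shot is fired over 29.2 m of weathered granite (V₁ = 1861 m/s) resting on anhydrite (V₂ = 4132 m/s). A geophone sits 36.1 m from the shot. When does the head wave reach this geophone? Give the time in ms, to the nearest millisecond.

t = x/V₂ + 2h·√(V₂²−V₁²)/(V₁V₂).
√(V₂²−V₁²) = √(4132²−1861²) = 3689.2 m/s; delay term = 2·29.2·3689.2/(1861·4132) = 0.02802 s.
t = 36.1/4132 + 0.02802 = 0.03675 s.

37 ms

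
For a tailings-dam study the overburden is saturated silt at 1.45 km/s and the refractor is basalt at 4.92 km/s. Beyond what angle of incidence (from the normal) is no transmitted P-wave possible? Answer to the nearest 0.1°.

17.1°

Critical incidence: sin θ_c = V₁/V₂ = 1.45/4.92 = 0.2947.
θ_c = arcsin 0.2947 = 17.14°.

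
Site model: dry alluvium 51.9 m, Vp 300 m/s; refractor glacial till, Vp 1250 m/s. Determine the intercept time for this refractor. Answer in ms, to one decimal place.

335.9 ms

θ_c = arcsin(V₁/V₂) = arcsin(300/1250) = 13.89°; cos θ_c = 0.9708.
tᵢ = 2h·cos θ_c / V₁ = 2·51.9·0.9708 / 300 = 0.33589 s.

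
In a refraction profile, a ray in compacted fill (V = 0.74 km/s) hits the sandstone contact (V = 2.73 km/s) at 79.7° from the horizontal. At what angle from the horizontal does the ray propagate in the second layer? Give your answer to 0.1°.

Angle from the normal: 90° − 79.7° = 10.3°.
Snell's law: sin θ₂ = (V₂/V₁)·sin θ₁ = (2.73/0.74)·sin 10.3° = 0.6596.
θ₂ = arcsin 0.6596 = 41.27° from the normal.
From the interface: 90° − 41.27° = 48.73°.

48.7°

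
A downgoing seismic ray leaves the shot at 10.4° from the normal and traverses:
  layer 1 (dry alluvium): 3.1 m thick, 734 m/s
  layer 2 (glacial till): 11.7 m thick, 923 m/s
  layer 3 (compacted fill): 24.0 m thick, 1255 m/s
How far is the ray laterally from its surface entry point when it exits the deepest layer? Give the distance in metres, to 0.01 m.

11.08 m

Apply Snell's law at each interface; in layer i the horizontal offset is hᵢ·tan θᵢ.
Layer 1: θ = 10.40°; offset = 3.1·tan 10.40° = 0.5690 m.
Layer 2: sin θ = 923·sin 10.4°/734 = 0.2270, θ = 13.12°; offset = 11.7·tan 13.12° = 2.7271 m.
Layer 3: sin θ = 1255·sin 10.4°/734 = 0.3087, θ = 17.98°; offset = 24.0·tan 17.98° = 7.7879 m.
Total horizontal offset = 11.0840 m.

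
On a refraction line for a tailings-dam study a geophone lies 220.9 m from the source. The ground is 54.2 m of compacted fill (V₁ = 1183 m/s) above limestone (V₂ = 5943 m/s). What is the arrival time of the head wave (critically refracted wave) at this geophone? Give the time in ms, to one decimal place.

127.0 ms

t = x/V₂ + 2h·√(V₂²−V₁²)/(V₁V₂).
√(V₂²−V₁²) = √(5943²−1183²) = 5824.1 m/s; delay term = 2·54.2·5824.1/(1183·5943) = 0.08980 s.
t = 220.9/5943 + 0.08980 = 0.12697 s.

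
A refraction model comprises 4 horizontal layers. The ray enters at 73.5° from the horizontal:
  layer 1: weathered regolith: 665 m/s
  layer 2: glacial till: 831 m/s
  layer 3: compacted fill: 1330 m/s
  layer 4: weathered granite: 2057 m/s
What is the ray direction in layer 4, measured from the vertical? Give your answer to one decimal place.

From the normal: θ₁ = 90° − 73.5° = 16.5°.
Ray parameter p = sin 16.5° / 665 = 4.2709e-04 s/m.
sin θ_4 = p·V_4 = 4.2709e-04 × 2057 = 0.8785.
θ_4 = arcsin 0.8785 = 61.47°.

61.5°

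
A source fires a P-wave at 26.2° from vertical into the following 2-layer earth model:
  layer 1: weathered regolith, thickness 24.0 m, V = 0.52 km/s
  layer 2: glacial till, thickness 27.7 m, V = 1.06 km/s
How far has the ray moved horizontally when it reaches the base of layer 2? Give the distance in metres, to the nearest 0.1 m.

69.0 m

Apply Snell's law at each interface; in layer i the horizontal offset is hᵢ·tan θᵢ.
Layer 1: θ = 26.20°; offset = 24.0·tan 26.20° = 11.809 m.
Layer 2: sin θ = 1.06·sin 26.2°/0.52 = 0.9000, θ = 64.16°; offset = 27.7·tan 64.16° = 57.191 m.
Σ offsets = 69.000 m.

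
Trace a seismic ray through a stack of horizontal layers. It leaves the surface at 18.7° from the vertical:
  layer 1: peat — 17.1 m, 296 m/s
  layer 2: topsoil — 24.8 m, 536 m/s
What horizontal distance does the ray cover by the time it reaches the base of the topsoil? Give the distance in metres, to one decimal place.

23.5 m

Apply Snell's law at each interface; in layer i the horizontal offset is hᵢ·tan θᵢ.
Layer 1: θ = 18.70°; offset = 17.1·tan 18.70° = 5.788 m.
Layer 2: sin θ = 536·sin 18.7°/296 = 0.5806, θ = 35.49°; offset = 24.8·tan 35.49° = 17.684 m.
Total horizontal offset = 23.472 m.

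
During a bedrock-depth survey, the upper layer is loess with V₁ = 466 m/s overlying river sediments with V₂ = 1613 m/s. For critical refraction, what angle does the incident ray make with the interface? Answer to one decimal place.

73.2°

Critical incidence: sin θ_c = V₁/V₂ = 466/1613 = 0.2889.
θ_c = arcsin 0.2889 = 16.79°.
Measured from the interface: 90° − 16.79° = 73.21°.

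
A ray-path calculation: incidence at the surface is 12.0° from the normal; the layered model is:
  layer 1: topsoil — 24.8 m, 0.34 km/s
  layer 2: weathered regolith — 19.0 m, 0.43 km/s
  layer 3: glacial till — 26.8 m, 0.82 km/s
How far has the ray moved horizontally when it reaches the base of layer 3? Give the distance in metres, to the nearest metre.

26 m

p = sin θ₁/V₁ = sin 12.0°/0.34 = 6.1150e-01 s/km is conserved through the stack.
Layer 1: θ = 12.00°; offset = 24.8·tan 12.00° = 5.271 m.
Layer 2: sin θ = p·0.43 = 0.2629 → θ = 15.25°; offset = 19.0·tan 15.25° = 5.178 m.
Layer 3: sin θ = p·0.82 = 0.5014 → θ = 30.09°; offset = 26.8·tan 30.09° = 15.532 m.
Total horizontal offset = 25.982 m.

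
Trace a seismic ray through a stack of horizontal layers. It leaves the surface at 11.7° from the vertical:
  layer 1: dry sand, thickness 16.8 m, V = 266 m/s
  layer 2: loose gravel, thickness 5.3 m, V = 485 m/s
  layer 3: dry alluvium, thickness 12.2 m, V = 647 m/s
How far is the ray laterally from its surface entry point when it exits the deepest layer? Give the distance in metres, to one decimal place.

p = sin θ₁/V₁ = sin 11.7°/266 = 7.6236e-04 s/m is conserved through the stack.
Layer 1: θ = 11.70°; offset = 16.8·tan 11.70° = 3.479 m.
Layer 2: sin θ = p·485 = 0.3697 → θ = 21.70°; offset = 5.3·tan 21.70° = 2.109 m.
Layer 3: sin θ = p·647 = 0.4932 → θ = 29.55°; offset = 12.2·tan 29.55° = 6.918 m.
Total horizontal offset = 12.506 m.

12.5 m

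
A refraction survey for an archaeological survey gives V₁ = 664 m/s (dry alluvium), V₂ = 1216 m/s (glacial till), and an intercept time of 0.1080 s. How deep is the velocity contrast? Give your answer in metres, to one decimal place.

h = tᵢ·V₁·V₂ / (2·√(V₂²−V₁²)).
√(V₂²−V₁²) = √(1216² − 664²) = 1018.7 m/s.
h = 0.108 s × 664 × 1216 / (2 × 1018.7) = 42.80 m.

42.8 m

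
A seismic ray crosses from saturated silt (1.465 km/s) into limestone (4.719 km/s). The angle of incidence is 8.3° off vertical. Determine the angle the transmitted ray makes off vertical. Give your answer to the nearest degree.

Snell's law: sin θ₂ = (V₂/V₁)·sin θ₁ = (4.719/1.465)·sin 8.3° = 0.4650.
θ₂ = sin⁻¹(0.4650) = 27.71° (from vertical).

28°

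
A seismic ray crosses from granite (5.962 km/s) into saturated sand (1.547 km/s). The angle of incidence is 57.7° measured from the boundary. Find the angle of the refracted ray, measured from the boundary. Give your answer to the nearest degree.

Convert to the normal: θ₁ = 90° − 57.7° = 32.3°.
sin θ₁/V₁ = sin θ₂/V₂ ⇒ sin θ₂ = 1.547·sin 32.3°/5.962 = 1.547·0.5344/5.962 = 0.1387.
θ₂ = sin⁻¹(0.1387) = 7.97° (from vertical).
From the interface: 90° − 7.97° = 82.03°.

82°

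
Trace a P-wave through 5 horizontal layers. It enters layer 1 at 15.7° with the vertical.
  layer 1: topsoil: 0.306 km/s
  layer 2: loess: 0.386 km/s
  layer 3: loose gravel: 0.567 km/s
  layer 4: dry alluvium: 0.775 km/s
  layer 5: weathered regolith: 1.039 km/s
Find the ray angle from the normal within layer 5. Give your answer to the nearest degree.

Snell's law across each interface conserves sin θ / V, so sin θ_5 = V_5·sin θ₁/V₁.
sin θ_5 = 1.039 × sin 15.7° / 0.306 = 0.9188.
θ_5 = arcsin 0.9188 = 66.75°.

67°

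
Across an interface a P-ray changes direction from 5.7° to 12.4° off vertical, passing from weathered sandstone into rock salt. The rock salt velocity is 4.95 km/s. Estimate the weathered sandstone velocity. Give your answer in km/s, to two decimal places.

2.29 km/s

Snell's law: sin 5.7°/V₁ = sin 12.4°/V₂.
V₁ = V₂·sin 5.7°/sin 12.4° = 4.95 × 0.4625 = 2.29 km/s.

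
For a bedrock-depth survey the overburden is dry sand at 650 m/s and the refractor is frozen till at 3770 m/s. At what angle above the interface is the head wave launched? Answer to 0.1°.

80.1°

At critical incidence the refracted ray runs along the interface (θ₂ = 90°), so sin θ_c = V₁/V₂.
θ_c = arcsin(650/3770) = arcsin 0.1724 = 9.93°.
Measured from the interface: 90° − 9.93° = 80.07°.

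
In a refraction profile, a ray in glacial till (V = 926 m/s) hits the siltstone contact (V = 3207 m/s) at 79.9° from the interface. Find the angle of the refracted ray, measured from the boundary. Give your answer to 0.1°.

Angle from the normal: 90° − 79.9° = 10.1°.
sin θ₁/V₁ = sin θ₂/V₂ ⇒ sin θ₂ = 3207·sin 10.1°/926 = 3207·0.1754/926 = 0.6073.
θ₂ = arcsin 0.6073 = 37.40° from the normal.
From the interface: 90° − 37.40° = 52.60°.

52.6°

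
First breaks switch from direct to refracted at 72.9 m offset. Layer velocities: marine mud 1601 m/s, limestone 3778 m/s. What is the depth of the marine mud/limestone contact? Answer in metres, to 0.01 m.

23.19 m

x_cross = 2h·√((V₂+V₁)/(V₂−V₁)) → h = x_cross / (2·√((V₂+V₁)/(V₂−V₁))).
√((V₂+V₁)/(V₂−V₁)) = √((3778+1601)/(3778−1601)) = 1.5719.
h = 72.9 / (2·1.5719) = 23.19 m.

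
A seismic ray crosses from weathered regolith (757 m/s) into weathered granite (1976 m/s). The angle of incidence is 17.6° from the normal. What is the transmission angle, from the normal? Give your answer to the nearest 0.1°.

52.1°

sin θ₁/V₁ = sin θ₂/V₂ ⇒ sin θ₂ = 1976·sin 17.6°/757 = 1976·0.3024/757 = 0.7893.
θ₂ = arcsin 0.7893 = 52.12° from the normal.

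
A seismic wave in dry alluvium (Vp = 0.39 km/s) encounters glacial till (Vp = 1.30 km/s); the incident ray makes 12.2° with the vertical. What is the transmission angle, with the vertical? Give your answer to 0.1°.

44.8°

sin θ₁/V₁ = sin θ₂/V₂ ⇒ sin θ₂ = 1.30·sin 12.2°/0.39 = 1.30·0.2113/0.39 = 0.7044.
θ₂ = arcsin 0.7044 = 44.78° from the normal.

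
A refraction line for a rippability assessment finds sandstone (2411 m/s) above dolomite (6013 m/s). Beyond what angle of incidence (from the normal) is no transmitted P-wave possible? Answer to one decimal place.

At critical incidence the refracted ray runs along the interface (θ₂ = 90°), so sin θ_c = V₁/V₂.
θ_c = arcsin(2411/6013) = arcsin 0.4010 = 23.64°.

23.6°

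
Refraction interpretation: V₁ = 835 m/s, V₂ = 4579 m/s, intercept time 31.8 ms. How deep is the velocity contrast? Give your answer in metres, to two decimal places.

13.50 m

h = tᵢ·V₁·V₂ / (2·√(V₂²−V₁²)).
√(V₂²−V₁²) = √(4579² − 835²) = 4502.2 m/s.
h = 0.0318 s × 835 × 4579 / (2 × 4502.2) = 13.50 m.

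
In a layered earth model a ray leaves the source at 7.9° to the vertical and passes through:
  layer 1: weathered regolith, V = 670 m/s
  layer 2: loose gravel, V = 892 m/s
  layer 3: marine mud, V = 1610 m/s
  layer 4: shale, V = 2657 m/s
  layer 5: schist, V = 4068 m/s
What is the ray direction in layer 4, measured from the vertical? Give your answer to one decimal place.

Ray parameter p = sin 7.9° / 670 = 2.0514e-04 s/m.
sin θ_4 = p·V_4 = 2.0514e-04 × 2657 = 0.5451.
θ_4 = arcsin 0.5451 = 33.03°.

33.0°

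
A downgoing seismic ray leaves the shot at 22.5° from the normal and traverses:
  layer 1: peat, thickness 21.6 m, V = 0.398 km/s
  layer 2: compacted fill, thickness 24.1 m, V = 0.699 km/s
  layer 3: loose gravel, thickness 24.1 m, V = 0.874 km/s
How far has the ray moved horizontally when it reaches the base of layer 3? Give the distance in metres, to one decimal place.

68.2 m

p = sin θ₁/V₁ = sin 22.5°/0.398 = 9.6152e-01 s/km is conserved through the stack.
Layer 1: θ = 22.50°; offset = 21.6·tan 22.50° = 8.947 m.
Layer 2: sin θ = p·0.699 = 0.6721 → θ = 42.23°; offset = 24.1·tan 42.23° = 21.875 m.
Layer 3: sin θ = p·0.874 = 0.8404 → θ = 57.18°; offset = 24.1·tan 57.18° = 37.365 m.
Total horizontal offset = 68.187 m.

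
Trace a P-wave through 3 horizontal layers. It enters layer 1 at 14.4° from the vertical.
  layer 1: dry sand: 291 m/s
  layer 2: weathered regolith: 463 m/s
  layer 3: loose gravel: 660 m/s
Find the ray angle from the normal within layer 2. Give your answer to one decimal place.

23.3°

Snell's law across each interface conserves sin θ / V, so sin θ_2 = V_2·sin θ₁/V₁.
sin θ_2 = 463 × sin 14.4° / 291 = 0.3957.
θ_2 = arcsin 0.3957 = 23.31°.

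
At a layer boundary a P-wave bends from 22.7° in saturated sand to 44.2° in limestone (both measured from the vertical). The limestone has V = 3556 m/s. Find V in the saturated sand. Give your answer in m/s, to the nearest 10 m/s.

sin 22.7° = 0.3859; sin 44.2° = 0.6972.
V₁ = V₂·(sin θ₁/sin θ₂) = 3556·(0.3859/0.6972) = 1968.37 m/s.

1970 m/s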